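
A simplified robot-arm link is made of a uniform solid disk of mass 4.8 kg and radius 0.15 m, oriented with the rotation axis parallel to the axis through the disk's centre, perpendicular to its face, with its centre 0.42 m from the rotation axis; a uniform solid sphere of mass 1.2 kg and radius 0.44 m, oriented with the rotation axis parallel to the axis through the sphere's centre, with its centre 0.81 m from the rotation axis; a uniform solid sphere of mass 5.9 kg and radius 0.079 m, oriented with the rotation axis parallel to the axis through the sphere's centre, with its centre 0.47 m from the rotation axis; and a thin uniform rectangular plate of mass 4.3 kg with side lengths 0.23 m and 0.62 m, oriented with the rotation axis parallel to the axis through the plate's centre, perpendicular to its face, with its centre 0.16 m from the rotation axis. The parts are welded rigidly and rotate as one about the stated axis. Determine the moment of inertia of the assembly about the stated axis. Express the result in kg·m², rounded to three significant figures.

Solid disk: I_cm = (1/2)MR² = (1/2)(4.8)(0.15)² = 0.054 kg·m²; centre at d = 0.42 m, so the parallel axis theorem gives I = 0.054 + (4.8)(0.42)² = 0.90072 kg·m².
Solid sphere: I_cm = (2/5)MR² = (2/5)(1.2)(0.44)² = 0.092928 kg·m²; centre at d = 0.81 m, so the parallel axis theorem gives I = 0.092928 + (1.2)(0.81)² = 0.88025 kg·m².
Solid sphere: I_cm = (2/5)MR² = (2/5)(5.9)(0.079)² = 0.014729 kg·m²; centre at d = 0.47 m, so the parallel axis theorem gives I = 0.014729 + (5.9)(0.47)² = 1.318 kg·m².
Rectangular plate: I_cm = (1/12)M(a²+b²) = (1/12)(4.3)[(0.23)² + (0.62)²] = 0.1567 kg·m²; centre at d = 0.16 m, so the parallel axis theorem gives I = 0.1567 + (4.3)(0.16)² = 0.26678 kg·m².
Total I = 0.90072 + 0.88025 + 1.318 + 0.26678 = 3.3658 kg·m².

3.37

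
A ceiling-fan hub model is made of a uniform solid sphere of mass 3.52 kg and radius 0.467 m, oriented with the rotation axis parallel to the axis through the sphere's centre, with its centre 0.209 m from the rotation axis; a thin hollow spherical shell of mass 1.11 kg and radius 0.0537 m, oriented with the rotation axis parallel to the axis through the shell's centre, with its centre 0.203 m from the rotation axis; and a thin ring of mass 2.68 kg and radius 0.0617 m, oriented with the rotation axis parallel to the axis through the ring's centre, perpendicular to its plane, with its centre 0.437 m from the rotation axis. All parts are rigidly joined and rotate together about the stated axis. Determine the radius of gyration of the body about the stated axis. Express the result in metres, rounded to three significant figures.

Solid sphere: I_cm = (2/5)MR² = (2/5)(3.52)(0.467)² = 0.30707 kg m^2; centre at d = 0.209 m, so the parallel axis theorem gives I = 0.30707 + (3.52)(0.209)² = 0.46083 kg m^2.
Spherical shell: I_cm = (2/3)MR² = (2/3)(1.11)(0.0537)² = 0.0021339 kg m^2; centre at d = 0.203 m, so the parallel axis theorem gives I = 0.0021339 + (1.11)(0.203)² = 0.047876 kg m^2.
Thin ring: I_cm = MR² = (2.68)(0.0617)² = 0.010202 kg m^2; centre at d = 0.437 m, so the parallel axis theorem gives I = 0.010202 + (2.68)(0.437)² = 0.522 kg m^2.
Total I = 1.0307 kg m^2; total mass M = 7.31 kg.
k = √(I/M) = √(1.0307/7.31) = 0.3755 m.

0.375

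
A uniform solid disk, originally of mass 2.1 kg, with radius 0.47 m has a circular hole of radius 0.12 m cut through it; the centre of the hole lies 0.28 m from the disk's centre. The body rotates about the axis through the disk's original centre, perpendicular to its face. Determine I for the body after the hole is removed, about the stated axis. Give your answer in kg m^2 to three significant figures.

0.220

Unpierced body about its centre: I₀ = (1/2)MR² = (1/2)(2.1)(0.47)² = 0.23194 kg m^2.
The removed disk has mass m = M·(r/R)² = (2.1)(0.12/0.47)² = 0.13689 kg (same uniform areal density).
Its moment of inertia about the rotation axis (parallel-axis theorem): I_hole = (1/2)mr² + md² = (1/2)(0.13689)(0.12)² + (0.13689)(0.28)² = 0.011718 kg m^2.
Treating the hole as negative mass, I = I₀ − I_hole = 0.23194 − 0.011718 = 0.22023 kg m^2.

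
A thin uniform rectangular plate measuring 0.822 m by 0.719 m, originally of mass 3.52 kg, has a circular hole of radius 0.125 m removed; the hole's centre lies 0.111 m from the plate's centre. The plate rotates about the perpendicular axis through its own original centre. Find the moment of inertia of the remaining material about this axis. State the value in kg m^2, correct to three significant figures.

Unpierced body about its centre: I₀ = (1/12)M(a²+b²) = (1/12)(3.52)[(0.822)² + (0.719)²] = 0.34984 kg m^2.
The removed disk has mass m = M·πr²/(ab) = (3.52)·π(0.125)²/(0.822·0.719) = 0.29236 kg (same uniform areal density).
Its moment of inertia about the rotation axis (parallel-axis theorem): I_hole = (1/2)mr² + md² = (1/2)(0.29236)(0.125)² + (0.29236)(0.111)² = 0.0058861 kg m^2.
Treating the hole as negative mass, I = I₀ − I_hole = 0.34984 − 0.0058861 = 0.34396 kg m^2.

0.344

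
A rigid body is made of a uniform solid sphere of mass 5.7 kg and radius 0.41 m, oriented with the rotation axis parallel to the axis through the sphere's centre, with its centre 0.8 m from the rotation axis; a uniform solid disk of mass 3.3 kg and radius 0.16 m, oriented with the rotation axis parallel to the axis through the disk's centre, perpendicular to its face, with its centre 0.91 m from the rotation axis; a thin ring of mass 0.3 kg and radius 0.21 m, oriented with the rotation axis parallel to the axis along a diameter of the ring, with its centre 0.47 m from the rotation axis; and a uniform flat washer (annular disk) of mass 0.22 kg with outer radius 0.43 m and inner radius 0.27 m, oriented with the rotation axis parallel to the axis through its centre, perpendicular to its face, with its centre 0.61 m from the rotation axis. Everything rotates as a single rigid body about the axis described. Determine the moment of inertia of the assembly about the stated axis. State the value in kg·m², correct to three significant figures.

Solid sphere: I_cm = (2/5)MR² = (2/5)(5.7)(0.41)² = 0.38327 kg·m²; centre at d = 0.8 m, so I = I_cm + Md² gives I = 0.38327 + (5.7)(0.8)² = 4.0313 kg·m².
Solid disk: I_cm = (1/2)MR² = (1/2)(3.3)(0.16)² = 0.04224 kg·m²; centre at d = 0.91 m, so I = I_cm + Md² gives I = 0.04224 + (3.3)(0.91)² = 2.775 kg·m².
Thin ring: I_cm = (1/2)MR² = (1/2)(0.3)(0.21)² = 0.006615 kg·m²; centre at d = 0.47 m, so I = I_cm + Md² gives I = 0.006615 + (0.3)(0.47)² = 0.072885 kg·m².
Annular disk: I_cm = (1/2)M(R²+r²) = (1/2)(0.22)[(0.43)² + (0.27)²] = 0.028358 kg·m²; centre at d = 0.61 m, so I = I_cm + Md² gives I = 0.028358 + (0.22)(0.61)² = 0.11022 kg·m².
Total I = 4.0313 + 2.775 + 0.072885 + 0.11022 = 6.9893 kg·m².

6.99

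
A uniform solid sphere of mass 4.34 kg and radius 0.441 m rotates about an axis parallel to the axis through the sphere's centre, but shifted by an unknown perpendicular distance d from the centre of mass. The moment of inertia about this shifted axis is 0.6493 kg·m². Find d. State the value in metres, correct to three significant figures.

0.268

About the centre-of-mass axis, I_cm = (2/5)MR² = (2/5)(4.34)(0.441)² = 0.33762 kg·m².
Parallel axis theorem: I = I_cm + Md², so Md² = 0.6493 − 0.33762 = 0.31168 kg·m².
d = √(0.31168 / 4.34) = 0.26798 m.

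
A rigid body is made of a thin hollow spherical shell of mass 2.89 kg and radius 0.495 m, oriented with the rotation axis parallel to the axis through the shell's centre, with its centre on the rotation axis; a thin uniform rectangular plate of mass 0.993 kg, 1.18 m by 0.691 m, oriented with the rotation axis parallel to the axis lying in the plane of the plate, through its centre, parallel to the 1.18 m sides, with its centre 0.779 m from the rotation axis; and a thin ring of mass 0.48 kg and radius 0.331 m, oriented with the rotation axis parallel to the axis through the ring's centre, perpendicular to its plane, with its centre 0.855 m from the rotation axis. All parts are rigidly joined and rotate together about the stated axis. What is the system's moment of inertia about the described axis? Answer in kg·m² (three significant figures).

Spherical shell: I_cm = (2/3)MR² = (2/3)(2.89)(0.495)² = 0.47208 kg·m²; axis through the centre, so I = 0.47208 kg·m².
Rectangular plate: I_cm = (1/12)Mb² = (1/12)(0.993)(0.691)² = 0.039512 kg·m²; centre at d = 0.779 m, so I = I_cm + Md² gives I = 0.039512 + (0.993)(0.779)² = 0.6421 kg·m².
Thin ring: I_cm = MR² = (0.48)(0.331)² = 0.052589 kg·m²; centre at d = 0.855 m, so I = I_cm + Md² gives I = 0.052589 + (0.48)(0.855)² = 0.40348 kg·m².
Total I = 0.47208 + 0.6421 + 0.40348 = 1.5177 kg·m².

1.52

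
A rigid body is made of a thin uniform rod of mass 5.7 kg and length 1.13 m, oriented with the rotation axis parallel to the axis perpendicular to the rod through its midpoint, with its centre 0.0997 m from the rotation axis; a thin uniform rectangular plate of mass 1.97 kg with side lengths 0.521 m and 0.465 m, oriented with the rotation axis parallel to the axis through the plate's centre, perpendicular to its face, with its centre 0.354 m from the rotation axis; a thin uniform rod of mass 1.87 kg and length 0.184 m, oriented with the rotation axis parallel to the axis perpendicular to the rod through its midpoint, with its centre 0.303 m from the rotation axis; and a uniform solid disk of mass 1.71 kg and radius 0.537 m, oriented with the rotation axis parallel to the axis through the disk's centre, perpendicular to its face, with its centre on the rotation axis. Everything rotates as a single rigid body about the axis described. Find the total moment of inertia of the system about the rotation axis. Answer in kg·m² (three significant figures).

1.41

Thin rod: I_cm = (1/12)ML² = (1/12)(5.7)(1.13)² = 0.60653 kg·m²; centre at d = 0.0997 m, so the parallel axis theorem gives I = 0.60653 + (5.7)(0.0997)² = 0.66319 kg·m².
Rectangular plate: I_cm = (1/12)M(a²+b²) = (1/12)(1.97)[(0.521)² + (0.465)²] = 0.080059 kg·m²; centre at d = 0.354 m, so the parallel axis theorem gives I = 0.080059 + (1.97)(0.354)² = 0.32693 kg·m².
Thin rod: I_cm = (1/12)ML² = (1/12)(1.87)(0.184)² = 0.0052759 kg·m²; centre at d = 0.303 m, so the parallel axis theorem gives I = 0.0052759 + (1.87)(0.303)² = 0.17696 kg·m².
Solid disk: I_cm = (1/2)MR² = (1/2)(1.71)(0.537)² = 0.24656 kg·m²; axis through the centre, so I = 0.24656 kg·m².
Total I = 0.66319 + 0.32693 + 0.17696 + 0.24656 = 1.4136 kg·m².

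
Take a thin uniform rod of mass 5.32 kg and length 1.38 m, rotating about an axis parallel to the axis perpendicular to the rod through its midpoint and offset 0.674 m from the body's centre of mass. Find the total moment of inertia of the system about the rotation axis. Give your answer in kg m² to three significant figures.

I_cm = (1/12)ML² = (1/12)(5.32)(1.38)² = 0.84428 kg m²; centre at d = 0.674 m, so the parallel axis theorem gives I = 0.84428 + (5.32)(0.674)² = 3.261 kg m².

3.26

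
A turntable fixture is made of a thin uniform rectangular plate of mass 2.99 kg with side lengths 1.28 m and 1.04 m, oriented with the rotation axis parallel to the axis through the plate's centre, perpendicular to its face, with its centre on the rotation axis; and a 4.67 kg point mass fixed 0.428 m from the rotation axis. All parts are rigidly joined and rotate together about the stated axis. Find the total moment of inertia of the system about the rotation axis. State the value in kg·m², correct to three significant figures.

Rectangular plate: I_cm = (1/12)M(a²+b²) = (1/12)(2.99)[(1.28)² + (1.04)²] = 0.67773 kg·m²; axis through the centre, so I = 0.67773 kg·m².
Point mass: I_cm = 0; centre at d = 0.428 m, so I = I_cm + Md² gives I = 0 + (4.67)(0.428)² = 0.85547 kg·m².
Total I = 0.67773 + 0.85547 = 1.5332 kg·m².

1.53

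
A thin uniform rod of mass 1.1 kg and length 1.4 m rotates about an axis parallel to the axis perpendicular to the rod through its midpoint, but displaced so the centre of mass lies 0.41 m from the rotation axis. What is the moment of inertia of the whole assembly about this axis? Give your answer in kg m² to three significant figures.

I_cm = (1/12)ML² = (1/12)(1.1)(1.4)² = 0.17967 kg m²; centre at d = 0.41 m, so I = I_cm + Md² gives I = 0.17967 + (1.1)(0.41)² = 0.36458 kg m².

0.365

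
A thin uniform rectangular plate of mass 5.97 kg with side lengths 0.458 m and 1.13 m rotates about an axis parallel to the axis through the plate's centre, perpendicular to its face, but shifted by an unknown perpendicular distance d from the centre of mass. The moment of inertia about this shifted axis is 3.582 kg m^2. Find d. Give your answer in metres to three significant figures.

0.690

About the centre-of-mass axis, I_cm = (1/12)M(a²+b²) = (1/12)(5.97)[(0.458)² + (1.13)²] = 0.73962 kg m^2.
Parallel axis theorem: I = I_cm + Md², so Md² = 3.582 − 0.73962 = 2.8424 kg m^2.
d = √(2.8424 / 5.97) = 0.69001 m.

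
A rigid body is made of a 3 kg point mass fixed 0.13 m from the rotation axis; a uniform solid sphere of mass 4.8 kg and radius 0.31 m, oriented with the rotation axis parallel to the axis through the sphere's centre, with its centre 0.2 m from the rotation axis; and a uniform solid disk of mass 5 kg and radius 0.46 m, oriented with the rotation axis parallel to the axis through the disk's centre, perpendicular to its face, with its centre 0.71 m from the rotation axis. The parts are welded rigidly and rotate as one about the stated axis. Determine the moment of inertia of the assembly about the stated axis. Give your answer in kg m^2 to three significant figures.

Point mass: I_cm = 0; centre at d = 0.13 m, so the parallel axis theorem gives I = 0 + (3)(0.13)² = 0.0507 kg m^2.
Solid sphere: I_cm = (2/5)MR² = (2/5)(4.8)(0.31)² = 0.18451 kg m^2; centre at d = 0.2 m, so the parallel axis theorem gives I = 0.18451 + (4.8)(0.2)² = 0.37651 kg m^2.
Solid disk: I_cm = (1/2)MR² = (1/2)(5)(0.46)² = 0.529 kg m^2; centre at d = 0.71 m, so the parallel axis theorem gives I = 0.529 + (5)(0.71)² = 3.0495 kg m^2.
Total I = 0.0507 + 0.37651 + 3.0495 = 3.4767 kg m^2.

3.48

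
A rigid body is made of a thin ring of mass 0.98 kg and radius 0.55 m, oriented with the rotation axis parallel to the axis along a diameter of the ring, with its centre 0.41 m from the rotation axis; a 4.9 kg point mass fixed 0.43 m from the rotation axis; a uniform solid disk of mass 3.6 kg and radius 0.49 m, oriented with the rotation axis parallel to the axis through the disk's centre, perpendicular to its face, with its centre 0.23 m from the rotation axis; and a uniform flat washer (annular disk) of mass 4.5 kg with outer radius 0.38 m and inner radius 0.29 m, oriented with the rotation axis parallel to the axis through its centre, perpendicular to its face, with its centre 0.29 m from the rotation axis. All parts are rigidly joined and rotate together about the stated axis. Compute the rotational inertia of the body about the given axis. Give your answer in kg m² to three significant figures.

2.73

Thin ring: I_cm = (1/2)MR² = (1/2)(0.98)(0.55)² = 0.14823 kg m²; centre at d = 0.41 m, so the parallel axis theorem gives I = 0.14823 + (0.98)(0.41)² = 0.31296 kg m².
Point mass: I_cm = 0; centre at d = 0.43 m, so the parallel axis theorem gives I = 0 + (4.9)(0.43)² = 0.90601 kg m².
Solid disk: I_cm = (1/2)MR² = (1/2)(3.6)(0.49)² = 0.43218 kg m²; centre at d = 0.23 m, so the parallel axis theorem gives I = 0.43218 + (3.6)(0.23)² = 0.62262 kg m².
Annular disk: I_cm = (1/2)M(R²+r²) = (1/2)(4.5)[(0.38)² + (0.29)²] = 0.51412 kg m²; centre at d = 0.29 m, so the parallel axis theorem gives I = 0.51412 + (4.5)(0.29)² = 0.89257 kg m².
Total I = 0.31296 + 0.90601 + 0.62262 + 0.89257 = 2.7342 kg m².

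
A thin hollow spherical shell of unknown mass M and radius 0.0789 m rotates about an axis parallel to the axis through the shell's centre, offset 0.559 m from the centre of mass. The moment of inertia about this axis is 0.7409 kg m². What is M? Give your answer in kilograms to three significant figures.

I = I_cm + Md² = (2/3)MR² + Md² = M·[0.666667·(0.0789)² + (0.559)²] = M·0.31663.
So M = 0.7409 / 0.31663 = 2.3399 kg.

2.34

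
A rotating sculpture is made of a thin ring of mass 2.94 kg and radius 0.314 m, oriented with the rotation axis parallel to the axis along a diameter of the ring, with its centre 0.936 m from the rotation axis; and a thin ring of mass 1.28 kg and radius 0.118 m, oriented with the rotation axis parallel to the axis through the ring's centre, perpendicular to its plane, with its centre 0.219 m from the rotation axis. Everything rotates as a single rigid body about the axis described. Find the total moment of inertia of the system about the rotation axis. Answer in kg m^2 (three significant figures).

2.80

Thin ring: I_cm = (1/2)MR² = (1/2)(2.94)(0.314)² = 0.14494 kg m^2; centre at d = 0.936 m, so the parallel axis theorem gives I = 0.14494 + (2.94)(0.936)² = 2.7207 kg m^2.
Thin ring: I_cm = MR² = (1.28)(0.118)² = 0.017823 kg m^2; centre at d = 0.219 m, so the parallel axis theorem gives I = 0.017823 + (1.28)(0.219)² = 0.079213 kg m^2.
Total I = 2.7207 + 0.079213 = 2.7999 kg m^2.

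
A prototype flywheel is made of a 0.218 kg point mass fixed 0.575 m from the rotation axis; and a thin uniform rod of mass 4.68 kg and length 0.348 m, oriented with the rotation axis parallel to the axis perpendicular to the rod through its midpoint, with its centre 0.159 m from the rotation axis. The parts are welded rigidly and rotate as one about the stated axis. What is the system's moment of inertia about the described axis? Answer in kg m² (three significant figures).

0.238

Point mass: I_cm = 0; centre at d = 0.575 m, so I = I_cm + Md² gives I = 0 + (0.218)(0.575)² = 0.072076 kg m².
Thin rod: I_cm = (1/12)ML² = (1/12)(4.68)(0.348)² = 0.047231 kg m²; centre at d = 0.159 m, so I = I_cm + Md² gives I = 0.047231 + (4.68)(0.159)² = 0.16555 kg m².
Total I = 0.072076 + 0.16555 = 0.23762 kg m².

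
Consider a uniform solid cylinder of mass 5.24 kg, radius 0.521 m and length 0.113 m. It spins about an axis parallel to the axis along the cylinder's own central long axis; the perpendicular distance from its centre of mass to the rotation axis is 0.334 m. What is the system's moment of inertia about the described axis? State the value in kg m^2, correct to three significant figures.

1.30

I_cm = (1/2)MR² = (1/2)(5.24)(0.521)² = 0.71118 kg m^2; centre at d = 0.334 m, so I = I_cm + Md² gives I = 0.71118 + (5.24)(0.334)² = 1.2957 kg m^2.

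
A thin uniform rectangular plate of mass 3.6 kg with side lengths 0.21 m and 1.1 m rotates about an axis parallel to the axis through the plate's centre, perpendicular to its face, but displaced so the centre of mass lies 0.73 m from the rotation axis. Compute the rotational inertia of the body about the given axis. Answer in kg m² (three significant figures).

I_cm = (1/12)M(a²+b²) = (1/12)(3.6)[(0.21)² + (1.1)²] = 0.37623 kg m²; centre at d = 0.73 m, so I = I_cm + Md² gives I = 0.37623 + (3.6)(0.73)² = 2.2947 kg m².

2.29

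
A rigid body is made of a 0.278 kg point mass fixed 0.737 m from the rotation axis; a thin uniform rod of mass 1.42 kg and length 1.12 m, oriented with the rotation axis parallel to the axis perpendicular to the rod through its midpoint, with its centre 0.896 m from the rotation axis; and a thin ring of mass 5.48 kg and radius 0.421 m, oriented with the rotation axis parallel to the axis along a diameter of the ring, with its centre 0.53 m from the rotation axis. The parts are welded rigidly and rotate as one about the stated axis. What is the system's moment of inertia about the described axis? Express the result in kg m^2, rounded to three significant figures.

Point mass: I_cm = 0; centre at d = 0.737 m, so the parallel axis theorem gives I = 0 + (0.278)(0.737)² = 0.151 kg m^2.
Thin rod: I_cm = (1/12)ML² = (1/12)(1.42)(1.12)² = 0.14844 kg m^2; centre at d = 0.896 m, so the parallel axis theorem gives I = 0.14844 + (1.42)(0.896)² = 1.2884 kg m^2.
Thin ring: I_cm = (1/2)MR² = (1/2)(5.48)(0.421)² = 0.48564 kg m^2; centre at d = 0.53 m, so the parallel axis theorem gives I = 0.48564 + (5.48)(0.53)² = 2.025 kg m^2.
Total I = 0.151 + 1.2884 + 2.025 = 3.4644 kg m^2.

3.46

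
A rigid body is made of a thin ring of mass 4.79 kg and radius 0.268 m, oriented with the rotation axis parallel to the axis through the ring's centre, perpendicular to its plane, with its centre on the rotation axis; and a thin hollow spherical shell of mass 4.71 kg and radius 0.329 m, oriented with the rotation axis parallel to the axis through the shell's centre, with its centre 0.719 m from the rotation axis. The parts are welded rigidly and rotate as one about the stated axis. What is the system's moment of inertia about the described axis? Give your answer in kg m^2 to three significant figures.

Thin ring: I_cm = MR² = (4.79)(0.268)² = 0.34404 kg m^2; axis through the centre, so I = 0.34404 kg m^2.
Spherical shell: I_cm = (2/3)MR² = (2/3)(4.71)(0.329)² = 0.33988 kg m^2; centre at d = 0.719 m, so I = I_cm + Md² gives I = 0.33988 + (4.71)(0.719)² = 2.7748 kg m^2.
Total I = 0.34404 + 2.7748 = 3.1188 kg m^2.

3.12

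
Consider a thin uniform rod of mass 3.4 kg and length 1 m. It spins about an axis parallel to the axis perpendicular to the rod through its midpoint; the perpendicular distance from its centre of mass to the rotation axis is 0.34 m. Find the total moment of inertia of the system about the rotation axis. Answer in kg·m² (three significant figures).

I_cm = (1/12)ML² = (1/12)(3.4)(1)² = 0.28333 kg·m²; centre at d = 0.34 m, so the parallel axis theorem gives I = 0.28333 + (3.4)(0.34)² = 0.67637 kg·m².

0.676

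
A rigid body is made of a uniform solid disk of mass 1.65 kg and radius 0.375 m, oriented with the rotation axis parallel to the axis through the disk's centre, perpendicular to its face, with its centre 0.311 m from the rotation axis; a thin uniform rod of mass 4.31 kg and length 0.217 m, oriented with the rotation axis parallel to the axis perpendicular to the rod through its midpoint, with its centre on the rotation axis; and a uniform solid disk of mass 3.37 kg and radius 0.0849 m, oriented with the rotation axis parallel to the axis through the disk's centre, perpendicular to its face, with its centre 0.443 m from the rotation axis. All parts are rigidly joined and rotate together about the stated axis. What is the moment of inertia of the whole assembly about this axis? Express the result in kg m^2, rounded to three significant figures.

Solid disk: I_cm = (1/2)MR² = (1/2)(1.65)(0.375)² = 0.11602 kg m^2; centre at d = 0.311 m, so I = I_cm + Md² gives I = 0.11602 + (1.65)(0.311)² = 0.27561 kg m^2.
Thin rod: I_cm = (1/12)ML² = (1/12)(4.31)(0.217)² = 0.016913 kg m^2; axis through the centre, so I = 0.016913 kg m^2.
Solid disk: I_cm = (1/2)MR² = (1/2)(3.37)(0.0849)² = 0.012145 kg m^2; centre at d = 0.443 m, so I = I_cm + Md² gives I = 0.012145 + (3.37)(0.443)² = 0.6735 kg m^2.
Total I = 0.27561 + 0.016913 + 0.6735 = 0.96602 kg m^2.

0.966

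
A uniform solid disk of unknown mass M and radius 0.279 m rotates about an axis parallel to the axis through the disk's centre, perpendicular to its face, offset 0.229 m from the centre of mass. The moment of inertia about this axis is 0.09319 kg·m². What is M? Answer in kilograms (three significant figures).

I = I_cm + Md² = (1/2)MR² + Md² = M·[0.5·(0.279)² + (0.229)²] = M·0.091362.
So M = 0.09319 / 0.091362 = 1.02 kg.

1.02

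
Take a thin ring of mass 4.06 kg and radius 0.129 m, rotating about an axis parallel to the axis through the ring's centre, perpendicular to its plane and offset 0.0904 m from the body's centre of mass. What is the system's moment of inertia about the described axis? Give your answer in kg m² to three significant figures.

0.101

I_cm = MR² = (4.06)(0.129)² = 0.067562 kg m²; centre at d = 0.0904 m, so I = I_cm + Md² gives I = 0.067562 + (4.06)(0.0904)² = 0.10074 kg m².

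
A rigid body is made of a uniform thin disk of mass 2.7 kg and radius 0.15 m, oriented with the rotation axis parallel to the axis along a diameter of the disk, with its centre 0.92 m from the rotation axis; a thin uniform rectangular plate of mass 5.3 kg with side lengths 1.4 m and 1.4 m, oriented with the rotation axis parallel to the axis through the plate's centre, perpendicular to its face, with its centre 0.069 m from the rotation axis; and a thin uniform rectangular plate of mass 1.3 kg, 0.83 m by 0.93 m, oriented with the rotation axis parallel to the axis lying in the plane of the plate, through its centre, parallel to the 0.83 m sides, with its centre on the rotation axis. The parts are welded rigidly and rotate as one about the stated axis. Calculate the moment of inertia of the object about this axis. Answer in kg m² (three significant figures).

Thin disk: I_cm = (1/4)MR² = (1/4)(2.7)(0.15)² = 0.015187 kg m²; centre at d = 0.92 m, so I = I_cm + Md² gives I = 0.015187 + (2.7)(0.92)² = 2.3005 kg m².
Rectangular plate: I_cm = (1/12)M(a²+b²) = (1/12)(5.3)[(1.4)² + (1.4)²] = 1.7313 kg m²; centre at d = 0.069 m, so I = I_cm + Md² gives I = 1.7313 + (5.3)(0.069)² = 1.7566 kg m².
Rectangular plate: I_cm = (1/12)Mb² = (1/12)(1.3)(0.93)² = 0.093698 kg m²; axis through the centre, so I = 0.093698 kg m².
Total I = 2.3005 + 1.7566 + 0.093698 = 4.1507 kg m².

4.15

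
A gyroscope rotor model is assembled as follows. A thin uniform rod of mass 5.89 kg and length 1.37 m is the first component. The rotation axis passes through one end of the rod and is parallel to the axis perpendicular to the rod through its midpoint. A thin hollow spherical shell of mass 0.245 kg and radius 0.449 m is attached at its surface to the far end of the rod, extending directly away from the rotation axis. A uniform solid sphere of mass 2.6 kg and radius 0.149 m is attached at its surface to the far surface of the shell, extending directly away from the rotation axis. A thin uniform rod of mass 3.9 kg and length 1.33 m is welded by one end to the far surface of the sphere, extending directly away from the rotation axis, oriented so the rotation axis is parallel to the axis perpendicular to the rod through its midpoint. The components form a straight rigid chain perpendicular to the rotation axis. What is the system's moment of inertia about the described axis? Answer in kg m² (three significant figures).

Thin rod: I_cm = (1/12)ML² = (1/12)(5.89)(1.37)² = 0.92125 kg m²; centre at d = 0.685 m, so the parallel axis theorem gives I = 0.92125 + (5.89)(0.685)² = 3.685 kg m².
Spherical shell: I_cm = (2/3)MR² = (2/3)(0.245)(0.449)² = 0.032928 kg m²; centre at d = 0.685 + 0.685 + 0.449 = 1.819 m, so the parallel axis theorem gives I = 0.032928 + (0.245)(1.819)² = 0.84357 kg m².
Solid sphere: I_cm = (2/5)MR² = (2/5)(2.6)(0.149)² = 0.023089 kg m²; centre at d = 0.685 + 0.685 + 0.449 + 0.449 + 0.149 = 2.417 m, so the parallel axis theorem gives I = 0.023089 + (2.6)(2.417)² = 15.212 kg m².
Thin rod: I_cm = (1/12)ML² = (1/12)(3.9)(1.33)² = 0.57489 kg m²; centre at d = 0.685 + 0.685 + 0.449 + 0.449 + 0.149 + 0.149 + 0.665 = 3.231 m, so the parallel axis theorem gives I = 0.57489 + (3.9)(3.231)² = 41.288 kg m².
Total I = 3.685 + 0.84357 + 15.212 + 41.288 = 61.029 kg m².

61.0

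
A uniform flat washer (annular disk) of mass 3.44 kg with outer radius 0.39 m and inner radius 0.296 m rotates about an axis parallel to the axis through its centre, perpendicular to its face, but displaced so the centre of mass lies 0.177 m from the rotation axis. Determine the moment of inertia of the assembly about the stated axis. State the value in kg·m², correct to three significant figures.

I_cm = (1/2)M(R²+r²) = (1/2)(3.44)[(0.39)² + (0.296)²] = 0.41231 kg·m²; centre at d = 0.177 m, so the parallel axis theorem gives I = 0.41231 + (3.44)(0.177)² = 0.52008 kg·m².

0.520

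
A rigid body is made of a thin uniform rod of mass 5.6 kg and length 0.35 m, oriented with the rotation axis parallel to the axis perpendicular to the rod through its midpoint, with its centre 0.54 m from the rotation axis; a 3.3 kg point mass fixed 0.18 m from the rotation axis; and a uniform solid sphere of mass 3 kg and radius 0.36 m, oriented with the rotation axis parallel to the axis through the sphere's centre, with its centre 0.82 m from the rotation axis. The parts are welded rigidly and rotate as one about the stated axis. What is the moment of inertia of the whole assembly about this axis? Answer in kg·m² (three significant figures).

Thin rod: I_cm = (1/12)ML² = (1/12)(5.6)(0.35)² = 0.057167 kg·m²; centre at d = 0.54 m, so I = I_cm + Md² gives I = 0.057167 + (5.6)(0.54)² = 1.6901 kg·m².
Point mass: I_cm = 0; centre at d = 0.18 m, so I = I_cm + Md² gives I = 0 + (3.3)(0.18)² = 0.10692 kg·m².
Solid sphere: I_cm = (2/5)MR² = (2/5)(3)(0.36)² = 0.15552 kg·m²; centre at d = 0.82 m, so I = I_cm + Md² gives I = 0.15552 + (3)(0.82)² = 2.1727 kg·m².
Total I = 1.6901 + 0.10692 + 2.1727 = 3.9698 kg·m².

3.97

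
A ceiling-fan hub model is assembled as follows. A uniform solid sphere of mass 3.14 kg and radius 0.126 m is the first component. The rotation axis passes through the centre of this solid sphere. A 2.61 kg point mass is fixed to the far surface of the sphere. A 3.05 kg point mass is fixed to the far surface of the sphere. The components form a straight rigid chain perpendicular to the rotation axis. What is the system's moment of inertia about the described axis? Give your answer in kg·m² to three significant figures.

0.110

Solid sphere: I_cm = (2/5)MR² = (2/5)(3.14)(0.126)² = 0.01994 kg·m²; axis through the centre, so I = 0.01994 kg·m².
Point mass: I_cm = 0; centre at d = 0.126 m, so the parallel axis theorem gives I = 0 + (2.61)(0.126)² = 0.041436 kg·m².
Point mass: I_cm = 0; centre at d = 0.126 m, so the parallel axis theorem gives I = 0 + (3.05)(0.126)² = 0.048422 kg·m².
Total I = 0.01994 + 0.041436 + 0.048422 = 0.1098 kg·m².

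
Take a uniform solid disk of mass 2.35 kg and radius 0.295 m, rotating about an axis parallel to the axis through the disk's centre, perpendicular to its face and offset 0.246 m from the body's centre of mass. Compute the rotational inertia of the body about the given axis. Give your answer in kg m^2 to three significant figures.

I_cm = (1/2)MR² = (1/2)(2.35)(0.295)² = 0.10225 kg m^2; centre at d = 0.246 m, so the parallel axis theorem gives I = 0.10225 + (2.35)(0.246)² = 0.24447 kg m^2.

0.244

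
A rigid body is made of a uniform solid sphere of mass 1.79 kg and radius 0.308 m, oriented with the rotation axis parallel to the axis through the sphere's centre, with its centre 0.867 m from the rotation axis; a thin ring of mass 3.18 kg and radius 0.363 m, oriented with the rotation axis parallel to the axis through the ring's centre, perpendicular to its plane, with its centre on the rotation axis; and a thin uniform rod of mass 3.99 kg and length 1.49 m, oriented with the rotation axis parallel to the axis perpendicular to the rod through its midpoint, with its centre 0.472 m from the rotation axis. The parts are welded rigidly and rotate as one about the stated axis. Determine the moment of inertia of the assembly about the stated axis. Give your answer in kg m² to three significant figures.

3.46

Solid sphere: I_cm = (2/5)MR² = (2/5)(1.79)(0.308)² = 0.067923 kg m²; centre at d = 0.867 m, so I = I_cm + Md² gives I = 0.067923 + (1.79)(0.867)² = 1.4134 kg m².
Thin ring: I_cm = MR² = (3.18)(0.363)² = 0.41903 kg m²; axis through the centre, so I = 0.41903 kg m².
Thin rod: I_cm = (1/12)ML² = (1/12)(3.99)(1.49)² = 0.73818 kg m²; centre at d = 0.472 m, so I = I_cm + Md² gives I = 0.73818 + (3.99)(0.472)² = 1.6271 kg m².
Total I = 1.4134 + 0.41903 + 1.6271 = 3.4596 kg m².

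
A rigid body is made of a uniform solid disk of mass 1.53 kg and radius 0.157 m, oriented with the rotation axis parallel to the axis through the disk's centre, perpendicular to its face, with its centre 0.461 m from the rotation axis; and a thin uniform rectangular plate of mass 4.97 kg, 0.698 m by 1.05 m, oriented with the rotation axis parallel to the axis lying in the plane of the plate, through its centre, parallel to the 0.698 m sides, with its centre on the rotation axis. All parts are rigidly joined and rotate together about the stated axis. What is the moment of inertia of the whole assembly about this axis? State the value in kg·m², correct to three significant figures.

0.801

Solid disk: I_cm = (1/2)MR² = (1/2)(1.53)(0.157)² = 0.018856 kg·m²; centre at d = 0.461 m, so I = I_cm + Md² gives I = 0.018856 + (1.53)(0.461)² = 0.34401 kg·m².
Rectangular plate: I_cm = (1/12)Mb² = (1/12)(4.97)(1.05)² = 0.45662 kg·m²; axis through the centre, so I = 0.45662 kg·m².
Total I = 0.34401 + 0.45662 = 0.80063 kg·m².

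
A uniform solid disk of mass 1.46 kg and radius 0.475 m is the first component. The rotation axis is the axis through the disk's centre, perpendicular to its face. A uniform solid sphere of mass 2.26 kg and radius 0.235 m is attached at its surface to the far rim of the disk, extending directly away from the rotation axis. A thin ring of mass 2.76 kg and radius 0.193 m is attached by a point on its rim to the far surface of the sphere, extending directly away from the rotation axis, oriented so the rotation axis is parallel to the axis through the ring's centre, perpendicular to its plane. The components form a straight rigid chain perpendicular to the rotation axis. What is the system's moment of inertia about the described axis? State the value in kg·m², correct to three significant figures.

Solid disk: I_cm = (1/2)MR² = (1/2)(1.46)(0.475)² = 0.16471 kg·m²; axis through the centre, so I = 0.16471 kg·m².
Solid sphere: I_cm = (2/5)MR² = (2/5)(2.26)(0.235)² = 0.049923 kg·m²; centre at d = 0.475 + 0.235 = 0.71 m, so I = I_cm + Md² gives I = 0.049923 + (2.26)(0.71)² = 1.1892 kg·m².
Thin ring: I_cm = MR² = (2.76)(0.193)² = 0.10281 kg·m²; centre at d = 0.475 + 0.235 + 0.235 + 0.193 = 1.138 m, so I = I_cm + Md² gives I = 0.10281 + (2.76)(1.138)² = 3.6771 kg·m².
Total I = 0.16471 + 1.1892 + 3.6771 = 5.031 kg·m².

5.03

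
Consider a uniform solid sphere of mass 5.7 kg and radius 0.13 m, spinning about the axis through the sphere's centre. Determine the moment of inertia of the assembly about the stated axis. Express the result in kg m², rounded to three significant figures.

I_cm = (2/5)MR² = (2/5)(5.7)(0.13)² = 0.038532 kg m²; axis through the centre, so I = 0.038532 kg m².

0.0385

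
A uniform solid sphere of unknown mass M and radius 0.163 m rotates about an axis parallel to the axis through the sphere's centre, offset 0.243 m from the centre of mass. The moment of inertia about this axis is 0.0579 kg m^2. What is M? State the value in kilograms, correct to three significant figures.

0.831

I = I_cm + Md² = (2/5)MR² + Md² = M·[0.4·(0.163)² + (0.243)²] = M·0.069677.
So M = 0.0579 / 0.069677 = 0.83098 kg.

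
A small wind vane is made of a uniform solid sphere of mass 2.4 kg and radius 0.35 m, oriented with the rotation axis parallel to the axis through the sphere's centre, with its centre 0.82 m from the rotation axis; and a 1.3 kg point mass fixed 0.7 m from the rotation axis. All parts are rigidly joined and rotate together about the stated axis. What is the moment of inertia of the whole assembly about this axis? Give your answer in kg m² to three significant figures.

Solid sphere: I_cm = (2/5)MR² = (2/5)(2.4)(0.35)² = 0.1176 kg m²; centre at d = 0.82 m, so the parallel axis theorem gives I = 0.1176 + (2.4)(0.82)² = 1.7314 kg m².
Point mass: I_cm = 0; centre at d = 0.7 m, so the parallel axis theorem gives I = 0 + (1.3)(0.7)² = 0.637 kg m².
Total I = 1.7314 + 0.637 = 2.3684 kg m².

2.37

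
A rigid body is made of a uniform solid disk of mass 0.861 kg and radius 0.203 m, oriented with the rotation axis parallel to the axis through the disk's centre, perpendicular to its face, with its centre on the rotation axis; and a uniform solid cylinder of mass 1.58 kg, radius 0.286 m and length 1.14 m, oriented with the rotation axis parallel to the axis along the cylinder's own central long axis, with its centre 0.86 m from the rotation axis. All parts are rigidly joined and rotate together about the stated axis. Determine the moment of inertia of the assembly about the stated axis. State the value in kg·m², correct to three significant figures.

1.25

Solid disk: I_cm = (1/2)MR² = (1/2)(0.861)(0.203)² = 0.01774 kg·m²; axis through the centre, so I = 0.01774 kg·m².
Solid cylinder: I_cm = (1/2)MR² = (1/2)(1.58)(0.286)² = 0.064619 kg·m²; centre at d = 0.86 m, so the parallel axis theorem gives I = 0.064619 + (1.58)(0.86)² = 1.2332 kg·m².
Total I = 0.01774 + 1.2332 = 1.2509 kg·m².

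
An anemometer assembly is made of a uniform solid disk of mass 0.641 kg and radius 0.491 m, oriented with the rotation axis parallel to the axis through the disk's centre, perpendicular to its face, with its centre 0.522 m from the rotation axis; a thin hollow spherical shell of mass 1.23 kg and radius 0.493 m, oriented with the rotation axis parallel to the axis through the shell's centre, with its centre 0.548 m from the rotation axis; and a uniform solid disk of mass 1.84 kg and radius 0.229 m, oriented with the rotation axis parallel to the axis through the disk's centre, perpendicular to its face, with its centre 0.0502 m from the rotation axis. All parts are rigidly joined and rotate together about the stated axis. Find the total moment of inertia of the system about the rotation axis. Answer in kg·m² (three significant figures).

Solid disk: I_cm = (1/2)MR² = (1/2)(0.641)(0.491)² = 0.077266 kg·m²; centre at d = 0.522 m, so the parallel axis theorem gives I = 0.077266 + (0.641)(0.522)² = 0.25193 kg·m².
Spherical shell: I_cm = (2/3)MR² = (2/3)(1.23)(0.493)² = 0.1993 kg·m²; centre at d = 0.548 m, so the parallel axis theorem gives I = 0.1993 + (1.23)(0.548)² = 0.56867 kg·m².
Solid disk: I_cm = (1/2)MR² = (1/2)(1.84)(0.229)² = 0.048246 kg·m²; centre at d = 0.0502 m, so the parallel axis theorem gives I = 0.048246 + (1.84)(0.0502)² = 0.052883 kg·m².
Total I = 0.25193 + 0.56867 + 0.052883 = 0.87349 kg·m².

0.873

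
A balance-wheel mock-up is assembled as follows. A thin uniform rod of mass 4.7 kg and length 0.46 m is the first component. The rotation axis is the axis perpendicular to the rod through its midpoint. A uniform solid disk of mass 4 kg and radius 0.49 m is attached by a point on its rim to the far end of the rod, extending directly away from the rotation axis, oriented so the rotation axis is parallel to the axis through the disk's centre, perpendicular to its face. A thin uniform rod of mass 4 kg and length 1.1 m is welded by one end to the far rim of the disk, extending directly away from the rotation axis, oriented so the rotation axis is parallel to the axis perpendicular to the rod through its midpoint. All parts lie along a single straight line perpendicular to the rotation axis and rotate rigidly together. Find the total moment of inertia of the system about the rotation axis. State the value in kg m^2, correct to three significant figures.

15.4

Thin rod: I_cm = (1/12)ML² = (1/12)(4.7)(0.46)² = 0.082877 kg m^2; axis through the centre, so I = 0.082877 kg m^2.
Solid disk: I_cm = (1/2)MR² = (1/2)(4)(0.49)² = 0.4802 kg m^2; centre at d = 0.23 + 0.49 = 0.72 m, so I = I_cm + Md² gives I = 0.4802 + (4)(0.72)² = 2.5538 kg m^2.
Thin rod: I_cm = (1/12)ML² = (1/12)(4)(1.1)² = 0.40333 kg m^2; centre at d = 0.23 + 0.49 + 0.49 + 0.55 = 1.76 m, so I = I_cm + Md² gives I = 0.40333 + (4)(1.76)² = 12.794 kg m^2.
Total I = 0.082877 + 2.5538 + 12.794 = 15.43 kg m^2.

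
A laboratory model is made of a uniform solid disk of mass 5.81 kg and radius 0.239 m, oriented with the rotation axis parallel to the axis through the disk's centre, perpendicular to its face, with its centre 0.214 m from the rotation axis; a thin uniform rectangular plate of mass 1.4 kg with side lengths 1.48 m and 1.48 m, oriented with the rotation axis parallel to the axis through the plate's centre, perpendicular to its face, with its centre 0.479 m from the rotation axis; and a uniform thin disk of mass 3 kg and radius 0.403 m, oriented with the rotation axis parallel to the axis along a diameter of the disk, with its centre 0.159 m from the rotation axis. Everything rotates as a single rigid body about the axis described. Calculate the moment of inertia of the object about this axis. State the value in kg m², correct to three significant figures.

Solid disk: I_cm = (1/2)MR² = (1/2)(5.81)(0.239)² = 0.16594 kg m²; centre at d = 0.214 m, so the parallel axis theorem gives I = 0.16594 + (5.81)(0.214)² = 0.43201 kg m².
Rectangular plate: I_cm = (1/12)M(a²+b²) = (1/12)(1.4)[(1.48)² + (1.48)²] = 0.51109 kg m²; centre at d = 0.479 m, so the parallel axis theorem gives I = 0.51109 + (1.4)(0.479)² = 0.83231 kg m².
Thin disk: I_cm = (1/4)MR² = (1/4)(3)(0.403)² = 0.12181 kg m²; centre at d = 0.159 m, so the parallel axis theorem gives I = 0.12181 + (3)(0.159)² = 0.19765 kg m².
Total I = 0.43201 + 0.83231 + 0.19765 = 1.462 kg m².

1.46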